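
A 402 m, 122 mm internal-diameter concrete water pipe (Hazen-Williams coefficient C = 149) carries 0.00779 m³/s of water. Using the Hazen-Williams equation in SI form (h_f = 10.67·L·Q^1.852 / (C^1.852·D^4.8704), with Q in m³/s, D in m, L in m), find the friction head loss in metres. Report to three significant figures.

h_f = 10.67·402·0.00779^1.852 / (149^1.852·0.122^4.8704) = 1.421 m

h_f ≈ 1.42 m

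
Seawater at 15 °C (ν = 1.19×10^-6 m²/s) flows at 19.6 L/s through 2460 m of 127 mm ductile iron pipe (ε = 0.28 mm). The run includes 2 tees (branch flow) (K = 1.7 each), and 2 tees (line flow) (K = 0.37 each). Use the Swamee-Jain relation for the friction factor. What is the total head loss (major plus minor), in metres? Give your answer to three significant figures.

V = 4Q/(πD²) = 1.547 m/s; V²/2g = 0.1220 m
Re = 1.65×10^5, ε/D = 0.00220 → f = 0.02523 (Swamee-Jain)
Major: h_f = f(L/D)·V²/2g = 0.02523·19370·0.1220 = 59.63 m
Minor: ΣK = 4.14; h_m = ΣK·V²/2g = 0.5051 m
Total H_L = 59.63 + 0.5051 = 60.13 m

H_L ≈ 60.1 m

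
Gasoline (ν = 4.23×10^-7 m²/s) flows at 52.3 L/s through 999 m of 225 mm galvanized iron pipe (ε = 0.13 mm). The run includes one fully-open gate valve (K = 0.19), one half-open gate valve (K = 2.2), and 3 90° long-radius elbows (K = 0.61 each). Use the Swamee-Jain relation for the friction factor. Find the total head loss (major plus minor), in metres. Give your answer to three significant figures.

V = 4Q/(πD²) = 1.315 m/s; V²/2g = 0.08818 m
Re = 7.00×10^5, ε/D = 5.78×10^-4 → f = 0.01800 (Swamee-Jain)
Major: h_f = f(L/D)·V²/2g = 0.01800·4440·0.08818 = 7.048 m
Minor: ΣK = 4.22; h_m = ΣK·V²/2g = 0.3721 m
Total H_L = 7.048 + 0.3721 = 7.421 m

H_L ≈ 7.42 m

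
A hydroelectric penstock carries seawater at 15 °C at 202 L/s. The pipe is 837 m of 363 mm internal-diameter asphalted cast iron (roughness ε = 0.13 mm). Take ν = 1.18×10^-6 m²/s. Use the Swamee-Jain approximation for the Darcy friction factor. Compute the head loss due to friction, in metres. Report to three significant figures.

V = 4Q/(πD²) = 4·0.202/(π·0.363²) = 1.952 m/s
Re = VD/ν = 1.952·0.363/1.18×10^-6 = 6.00×10^5 → turbulent
ε/D = 0.13/363 = 3.58×10^-4
Swamee-Jain: f = 0.01664
h_f = f(L/D)V²/(2g) = 0.01664·(837/0.363)·1.952²/(2·9.81) = 7.449 m

h_f ≈ 7.45 m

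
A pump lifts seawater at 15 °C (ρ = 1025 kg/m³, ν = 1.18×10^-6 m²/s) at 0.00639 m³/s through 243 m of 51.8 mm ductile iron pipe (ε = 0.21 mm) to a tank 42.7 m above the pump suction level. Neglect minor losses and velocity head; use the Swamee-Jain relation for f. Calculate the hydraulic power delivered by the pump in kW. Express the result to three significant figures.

P_hyd ≈ 6.92 kW

V = 4Q/(πD²) = 3.032 m/s; Re = 1.33×10^5; ε/D = 0.00405; f = 0.02956
h_f = f(L/D)V²/2g = 64.99 m
Total head H = z + h_f = 42.7 + 64.99 = 107.7 m
P_hyd = ρgQH = 1025·9.81·0.00639·107.7 = 6.919 kW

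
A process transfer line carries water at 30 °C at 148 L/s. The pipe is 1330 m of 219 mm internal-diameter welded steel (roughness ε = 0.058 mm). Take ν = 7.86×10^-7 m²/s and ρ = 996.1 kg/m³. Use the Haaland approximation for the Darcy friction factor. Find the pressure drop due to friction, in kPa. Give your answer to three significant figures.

V = 4Q/(πD²) = 4·0.148/(π·0.219²) = 3.929 m/s
Re = VD/ν = 3.929·0.219/7.86×10^-7 = 1.09×10^6 → turbulent
ε/D = 0.058/219 = 2.65×10^-4
Haaland: f = 0.01522
h_f = f(L/D)V²/(2g) = 0.01522·(1330/0.219)·3.929²/(2·9.81) = 72.71 m
Δp = ρg·h_f = 996.1·9.81·72.71 = 710.5 kPa

Δp ≈ 710 kPa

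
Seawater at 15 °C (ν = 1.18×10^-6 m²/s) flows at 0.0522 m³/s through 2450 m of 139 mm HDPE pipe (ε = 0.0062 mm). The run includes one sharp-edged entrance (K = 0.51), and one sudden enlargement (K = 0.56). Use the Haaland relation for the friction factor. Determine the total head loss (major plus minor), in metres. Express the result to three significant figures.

V = 4Q/(πD²) = 3.440 m/s; V²/2g = 0.6031 m
Re = 4.05×10^5, ε/D = 4.46×10^-5 → f = 0.01404 (Haaland)
Major: h_f = f(L/D)·V²/2g = 0.01404·17626·0.6031 = 149.3 m
Minor: ΣK = 1.07; h_m = ΣK·V²/2g = 0.6453 m
Total H_L = 149.3 + 0.6453 = 149.9 m

H_L ≈ 150 m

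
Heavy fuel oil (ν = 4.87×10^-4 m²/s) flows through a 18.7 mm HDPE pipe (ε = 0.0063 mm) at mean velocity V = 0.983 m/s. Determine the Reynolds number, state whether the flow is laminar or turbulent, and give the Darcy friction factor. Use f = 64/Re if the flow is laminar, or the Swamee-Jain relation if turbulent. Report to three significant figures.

Re ≈ 37.7; laminar; f = 64/Re ≈ 1.70

Re = VD/ν = 0.9830·0.0187/4.87×10^-4 = 37.7
Re < 2300 → laminar → f = 64/Re = 1.696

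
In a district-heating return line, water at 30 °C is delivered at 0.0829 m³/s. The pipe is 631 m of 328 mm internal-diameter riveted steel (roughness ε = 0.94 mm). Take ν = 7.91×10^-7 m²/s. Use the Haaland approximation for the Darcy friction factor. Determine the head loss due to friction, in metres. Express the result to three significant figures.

h_f ≈ 2.47 m

V = 4Q/(πD²) = 4·0.0829/(π·0.328²) = 0.9811 m/s
Re = VD/ν = 0.9811·0.328/7.91×10^-7 = 4.07×10^5 → turbulent
ε/D = 0.94/328 = 0.00287
Haaland: f = 0.02619
h_f = f(L/D)V²/(2g) = 0.02619·(631/0.328)·0.9811²/(2·9.81) = 2.472 m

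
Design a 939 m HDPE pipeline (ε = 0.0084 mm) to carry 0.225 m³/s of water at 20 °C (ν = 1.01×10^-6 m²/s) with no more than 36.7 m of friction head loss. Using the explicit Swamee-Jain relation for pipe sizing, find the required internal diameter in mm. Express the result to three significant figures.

D ≈ 267 mm

Swamee-Jain (Type III): D = 0.66·[ε^1.25·(LQ²/(gh_f))^4.75 + ν·Q^9.4·(L/(gh_f))^5.2]^0.04
LQ²/(gh_f) = 0.1320; L/(gh_f) = 2.608
Term 1 = ε^1.25·(…)^4.75 = 3.01×10^-11; Term 2 = ν·Q^9.4·(…)^5.2 = 1.20×10^-10
D = 0.66·(3.01×10^-11 + 1.20×10^-10)^0.04 = 0.2671 m = 267 mm
Check: V = 4.02 m/s, Re = 1.06×10^6, f = 0.01223, h_f = 35.4 m ≈ 36.7 m ✓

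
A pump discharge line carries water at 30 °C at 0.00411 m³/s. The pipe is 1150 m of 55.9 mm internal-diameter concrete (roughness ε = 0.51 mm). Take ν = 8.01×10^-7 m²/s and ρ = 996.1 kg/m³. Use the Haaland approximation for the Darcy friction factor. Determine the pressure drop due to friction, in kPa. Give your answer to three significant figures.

V = 4Q/(πD²) = 4·0.00411/(π·0.0559²) = 1.675 m/s
Re = VD/ν = 1.675·0.0559/8.01×10^-7 = 1.17×10^5 → turbulent
ε/D = 0.51/55.9 = 0.00912
Haaland: f = 0.03733
h_f = f(L/D)V²/(2g) = 0.03733·(1150/0.0559)·1.675²/(2·9.81) = 109.8 m
Δp = ρg·h_f = 996.1·9.81·109.8 = 1073 kPa

Δp ≈ 1070 kPa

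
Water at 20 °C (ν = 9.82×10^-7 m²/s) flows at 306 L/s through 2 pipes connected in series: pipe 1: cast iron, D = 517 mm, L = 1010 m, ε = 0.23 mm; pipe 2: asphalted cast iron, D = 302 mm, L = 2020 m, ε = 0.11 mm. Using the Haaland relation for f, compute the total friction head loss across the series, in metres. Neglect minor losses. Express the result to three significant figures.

H ≈ 103 m

Pipe 1: V = 1.458 m/s, Re = 7.67×10^5, ε/D = 4.45×10^-4, f = 0.01692, h_1 = f(L/D)V²/2g = 3.579 m
Pipe 2: V = 4.272 m/s, Re = 1.31×10^6, ε/D = 3.64×10^-4, f = 0.01603, h_2 = f(L/D)V²/2g = 99.73 m
Series → Q common, losses add: H = Σh = 103.3 m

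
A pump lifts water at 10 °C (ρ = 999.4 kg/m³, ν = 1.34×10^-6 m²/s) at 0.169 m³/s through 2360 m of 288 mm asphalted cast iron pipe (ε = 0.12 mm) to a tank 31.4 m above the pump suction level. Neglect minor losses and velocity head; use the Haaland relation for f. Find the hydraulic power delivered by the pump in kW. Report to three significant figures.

V = 4Q/(πD²) = 2.594 m/s; Re = 5.58×10^5; ε/D = 4.17×10^-4; f = 0.01693
h_f = f(L/D)V²/2g = 47.60 m
Total head H = z + h_f = 31.4 + 47.60 = 79.00 m
P_hyd = ρgQH = 999.4·9.81·0.169·79.00 = 130.9 kW

P_hyd ≈ 131 kW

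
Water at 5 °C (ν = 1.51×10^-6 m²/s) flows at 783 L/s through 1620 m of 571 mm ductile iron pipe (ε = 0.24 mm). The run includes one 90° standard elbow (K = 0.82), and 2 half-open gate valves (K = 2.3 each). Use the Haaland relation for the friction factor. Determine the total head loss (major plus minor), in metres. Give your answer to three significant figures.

V = 4Q/(πD²) = 3.058 m/s; V²/2g = 0.4765 m
Re = 1.16×10^6, ε/D = 4.20×10^-4 → f = 0.01653 (Haaland)
Major: h_f = f(L/D)·V²/2g = 0.01653·2837·0.4765 = 22.35 m
Minor: ΣK = 5.42; h_m = ΣK·V²/2g = 2.583 m
Total H_L = 22.35 + 2.583 = 24.94 m

H_L ≈ 24.9 m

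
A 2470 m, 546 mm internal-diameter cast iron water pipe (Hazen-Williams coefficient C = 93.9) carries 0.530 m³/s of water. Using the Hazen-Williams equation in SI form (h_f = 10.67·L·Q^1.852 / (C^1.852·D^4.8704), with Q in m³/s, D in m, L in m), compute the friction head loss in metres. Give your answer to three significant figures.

h_f = 10.67·2470·0.530^1.852 / (93.9^1.852·0.546^4.8704) = 34.42 m

h_f ≈ 34.4 m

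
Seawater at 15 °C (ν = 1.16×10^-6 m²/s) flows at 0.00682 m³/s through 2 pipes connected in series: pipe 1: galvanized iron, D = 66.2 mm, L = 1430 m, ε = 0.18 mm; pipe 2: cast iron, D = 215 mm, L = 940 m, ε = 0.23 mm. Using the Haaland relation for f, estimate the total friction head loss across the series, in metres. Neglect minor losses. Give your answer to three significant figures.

Pipe 1: V = 1.981 m/s, Re = 1.13×10^5, ε/D = 0.00272, f = 0.02662, h_1 = f(L/D)V²/2g = 115.0 m
Pipe 2: V = 0.1879 m/s, Re = 3.48×10^4, ε/D = 0.00107, f = 0.02519, h_2 = f(L/D)V²/2g = 0.1981 m
Series → Q common, losses add: H = Σh = 115.2 m

H ≈ 115 m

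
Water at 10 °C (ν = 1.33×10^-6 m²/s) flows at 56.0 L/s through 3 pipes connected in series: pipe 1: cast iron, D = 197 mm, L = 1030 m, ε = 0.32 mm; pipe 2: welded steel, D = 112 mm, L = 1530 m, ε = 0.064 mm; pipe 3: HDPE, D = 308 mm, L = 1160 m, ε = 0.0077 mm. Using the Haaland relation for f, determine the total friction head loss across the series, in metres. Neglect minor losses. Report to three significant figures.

H ≈ 428 m

Pipe 1: V = 1.837 m/s, Re = 2.72×10^5, ε/D = 0.00162, f = 0.02289, h_1 = f(L/D)V²/2g = 20.59 m
Pipe 2: V = 5.684 m/s, Re = 4.79×10^5, ε/D = 5.71×10^-4, f = 0.01805, h_2 = f(L/D)V²/2g = 406.0 m
Pipe 3: V = 0.7516 m/s, Re = 1.74×10^5, ε/D = 2.50×10^-5, f = 0.01607, h_3 = f(L/D)V²/2g = 1.743 m
Series → Q common, losses add: H = Σh = 428.4 m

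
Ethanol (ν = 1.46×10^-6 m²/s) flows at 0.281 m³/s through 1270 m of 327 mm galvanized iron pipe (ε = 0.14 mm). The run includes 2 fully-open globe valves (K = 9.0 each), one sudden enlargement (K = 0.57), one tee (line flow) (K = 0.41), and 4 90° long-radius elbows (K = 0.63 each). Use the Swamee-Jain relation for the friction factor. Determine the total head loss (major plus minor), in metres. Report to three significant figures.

V = 4Q/(πD²) = 3.346 m/s; V²/2g = 0.5706 m
Re = 7.49×10^5, ε/D = 4.28×10^-4 → f = 0.01698 (Swamee-Jain)
Major: h_f = f(L/D)·V²/2g = 0.01698·3884·0.5706 = 37.62 m
Minor: ΣK = 21.5; h_m = ΣK·V²/2g = 12.27 m
Total H_L = 37.62 + 12.27 = 49.89 m

H_L ≈ 49.9 m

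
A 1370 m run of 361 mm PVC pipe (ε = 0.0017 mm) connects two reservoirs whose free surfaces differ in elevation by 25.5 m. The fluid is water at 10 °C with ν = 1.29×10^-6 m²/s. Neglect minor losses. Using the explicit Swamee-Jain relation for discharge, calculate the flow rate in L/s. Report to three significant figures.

Q ≈ 341 L/s

Swamee-Jain (Type II): Q = -0.965·√(gD⁵h_f/L)·ln[ε/(3.7D) + √(3.17ν²L/(gD³h_f))]
√(gD⁵h_f/L) = √(9.81·0.361⁵·25.5/1370) = 0.03346
ε/(3.7D) = 1.27×10^-6; √(3.17ν²L/(gD³h_f)) = 2.48×10^-5
Q = -0.965·0.03346·ln(2.605×10^-5) = 0.3408 m³/s
Check: V = 3.33 m/s, Re = 9.32×10^5, f = 0.01186, h_f = 25.4 m ≈ 25.5 m ✓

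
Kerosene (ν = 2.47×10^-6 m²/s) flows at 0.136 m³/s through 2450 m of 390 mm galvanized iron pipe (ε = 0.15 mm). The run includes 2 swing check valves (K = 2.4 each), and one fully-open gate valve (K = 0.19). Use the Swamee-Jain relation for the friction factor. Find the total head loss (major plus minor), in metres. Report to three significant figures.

H_L ≈ 8.01 m

V = 4Q/(πD²) = 1.138 m/s; V²/2g = 0.06606 m
Re = 1.80×10^5, ε/D = 3.85×10^-4 → f = 0.01850 (Swamee-Jain)
Major: h_f = f(L/D)·V²/2g = 0.01850·6282·0.06606 = 7.679 m
Minor: ΣK = 4.99; h_m = ΣK·V²/2g = 0.3296 m
Total H_L = 7.679 + 0.3296 = 8.009 m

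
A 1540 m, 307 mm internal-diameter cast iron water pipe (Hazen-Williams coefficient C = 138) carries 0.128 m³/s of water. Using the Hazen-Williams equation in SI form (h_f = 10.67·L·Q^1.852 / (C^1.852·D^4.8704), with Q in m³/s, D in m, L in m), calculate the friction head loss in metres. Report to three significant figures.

h_f ≈ 12.5 m

h_f = 10.67·1540·0.128^1.852 / (138^1.852·0.307^4.8704) = 12.50 m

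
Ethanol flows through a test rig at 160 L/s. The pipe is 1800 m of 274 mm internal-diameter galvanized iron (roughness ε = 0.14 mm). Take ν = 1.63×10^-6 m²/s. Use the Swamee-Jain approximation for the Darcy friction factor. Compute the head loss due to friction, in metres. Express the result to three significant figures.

V = 4Q/(πD²) = 4·0.160/(π·0.274²) = 2.713 m/s
Re = VD/ν = 2.713·0.274/1.63×10^-6 = 4.56×10^5 → turbulent
ε/D = 0.14/274 = 5.11×10^-4
Swamee-Jain: f = 0.01793
h_f = f(L/D)V²/(2g) = 0.01793·(1800/0.274)·2.713²/(2·9.81) = 44.20 m

h_f ≈ 44.2 m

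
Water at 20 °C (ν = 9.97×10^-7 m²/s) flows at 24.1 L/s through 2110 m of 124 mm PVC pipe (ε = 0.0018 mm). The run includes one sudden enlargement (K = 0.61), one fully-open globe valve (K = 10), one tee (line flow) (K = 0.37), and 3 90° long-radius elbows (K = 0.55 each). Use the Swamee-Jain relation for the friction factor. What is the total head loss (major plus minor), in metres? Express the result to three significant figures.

H_L ≈ 54.5 m

V = 4Q/(πD²) = 1.996 m/s; V²/2g = 0.2030 m
Re = 2.48×10^5, ε/D = 1.45×10^-5 → f = 0.01505 (Swamee-Jain)
Major: h_f = f(L/D)·V²/2g = 0.01505·17016·0.2030 = 51.98 m
Minor: ΣK = 12.6; h_m = ΣK·V²/2g = 2.564 m
Total H_L = 51.98 + 2.564 = 54.55 m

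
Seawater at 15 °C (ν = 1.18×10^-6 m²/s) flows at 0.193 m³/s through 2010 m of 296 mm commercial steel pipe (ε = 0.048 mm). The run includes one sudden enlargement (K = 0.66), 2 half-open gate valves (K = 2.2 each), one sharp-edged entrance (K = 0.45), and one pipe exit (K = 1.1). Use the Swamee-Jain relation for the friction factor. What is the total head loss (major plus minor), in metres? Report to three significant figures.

V = 4Q/(πD²) = 2.805 m/s; V²/2g = 0.4009 m
Re = 7.04×10^5, ε/D = 1.62×10^-4 → f = 0.01470 (Swamee-Jain)
Major: h_f = f(L/D)·V²/2g = 0.01470·6791·0.4009 = 40.02 m
Minor: ΣK = 6.61; h_m = ΣK·V²/2g = 2.650 m
Total H_L = 40.02 + 2.650 = 42.67 m

H_L ≈ 42.7 m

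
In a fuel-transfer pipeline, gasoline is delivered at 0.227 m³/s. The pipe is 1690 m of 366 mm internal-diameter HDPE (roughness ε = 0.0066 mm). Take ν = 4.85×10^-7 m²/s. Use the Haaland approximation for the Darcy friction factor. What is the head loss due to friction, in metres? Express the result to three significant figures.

V = 4Q/(πD²) = 4·0.227/(π·0.366²) = 2.158 m/s
Re = VD/ν = 2.158·0.366/4.85×10^-7 = 1.63×10^6 → turbulent
ε/D = 0.0066/366 = 1.80×10^-5
Haaland: f = 0.01116
h_f = f(L/D)V²/(2g) = 0.01116·(1690/0.366)·2.158²/(2·9.81) = 12.23 m

h_f ≈ 12.2 m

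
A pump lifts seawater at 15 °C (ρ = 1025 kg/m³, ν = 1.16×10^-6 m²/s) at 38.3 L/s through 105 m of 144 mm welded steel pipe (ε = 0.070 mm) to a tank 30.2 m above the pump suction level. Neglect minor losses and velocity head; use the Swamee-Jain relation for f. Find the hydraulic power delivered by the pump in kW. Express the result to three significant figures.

P_hyd ≈ 13.1 kW

V = 4Q/(πD²) = 2.352 m/s; Re = 2.92×10^5; ε/D = 4.86×10^-4; f = 0.01828
h_f = f(L/D)V²/2g = 3.758 m
Total head H = z + h_f = 30.2 + 3.758 = 33.96 m
P_hyd = ρgQH = 1025·9.81·0.0383·33.96 = 13.08 kW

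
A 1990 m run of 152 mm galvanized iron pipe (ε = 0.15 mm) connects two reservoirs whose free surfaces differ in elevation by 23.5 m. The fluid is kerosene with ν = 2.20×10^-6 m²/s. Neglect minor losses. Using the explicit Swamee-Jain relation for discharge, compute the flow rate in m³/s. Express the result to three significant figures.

Q ≈ 0.0227 m³/s

Swamee-Jain (Type II): Q = -0.965·√(gD⁵h_f/L)·ln[ε/(3.7D) + √(3.17ν²L/(gD³h_f))]
√(gD⁵h_f/L) = √(9.81·0.152⁵·23.5/1990) = 0.003066
ε/(3.7D) = 2.67×10^-4; √(3.17ν²L/(gD³h_f)) = 1.94×10^-4
Q = -0.965·0.003066·ln(4.609×10^-4) = 0.02273 m³/s
Check: V = 1.25 m/s, Re = 8.65×10^4, f = 0.02262, h_f = 23.7 m ≈ 23.5 m ✓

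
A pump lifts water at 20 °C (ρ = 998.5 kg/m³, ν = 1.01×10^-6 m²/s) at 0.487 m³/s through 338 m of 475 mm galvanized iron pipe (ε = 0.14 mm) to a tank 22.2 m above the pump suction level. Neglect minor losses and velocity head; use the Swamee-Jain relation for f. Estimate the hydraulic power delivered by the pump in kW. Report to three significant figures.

P_hyd ≈ 126 kW

V = 4Q/(πD²) = 2.748 m/s; Re = 1.29×10^6; ε/D = 2.95×10^-4; f = 0.01555
h_f = f(L/D)V²/2g = 4.259 m
Total head H = z + h_f = 22.2 + 4.259 = 26.46 m
P_hyd = ρgQH = 998.5·9.81·0.487·26.46 = 126.2 kW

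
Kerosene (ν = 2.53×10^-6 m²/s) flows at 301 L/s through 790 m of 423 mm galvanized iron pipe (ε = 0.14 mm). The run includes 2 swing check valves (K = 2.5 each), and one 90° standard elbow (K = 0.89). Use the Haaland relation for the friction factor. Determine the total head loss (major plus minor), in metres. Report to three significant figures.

V = 4Q/(πD²) = 2.142 m/s; V²/2g = 0.2338 m
Re = 3.58×10^5, ε/D = 3.31×10^-4 → f = 0.01677 (Haaland)
Major: h_f = f(L/D)·V²/2g = 0.01677·1868·0.2338 = 7.325 m
Minor: ΣK = 5.89; h_m = ΣK·V²/2g = 1.377 m
Total H_L = 7.325 + 1.377 = 8.703 m

H_L ≈ 8.70 m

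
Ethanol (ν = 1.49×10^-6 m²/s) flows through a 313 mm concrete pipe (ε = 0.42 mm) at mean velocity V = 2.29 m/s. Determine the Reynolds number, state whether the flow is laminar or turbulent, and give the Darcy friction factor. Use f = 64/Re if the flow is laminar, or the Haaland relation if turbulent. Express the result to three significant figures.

Re ≈ 4.81×10^5; turbulent; f ≈ 0.0216

Re = VD/ν = 2.290·0.313/1.49×10^-6 = 4.81×10^5
Re > 4000 → turbulent; ε/D = 0.00134
Haaland: f = 0.02160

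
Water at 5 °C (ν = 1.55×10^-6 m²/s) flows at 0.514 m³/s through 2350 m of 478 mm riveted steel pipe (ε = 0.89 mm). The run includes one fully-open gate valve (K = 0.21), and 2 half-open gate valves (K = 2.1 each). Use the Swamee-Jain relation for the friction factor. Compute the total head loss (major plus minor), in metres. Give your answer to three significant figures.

V = 4Q/(πD²) = 2.864 m/s; V²/2g = 0.4182 m
Re = 8.83×10^5, ε/D = 0.00186 → f = 0.02328 (Swamee-Jain)
Major: h_f = f(L/D)·V²/2g = 0.02328·4916·0.4182 = 47.87 m
Minor: ΣK = 4.41; h_m = ΣK·V²/2g = 1.844 m
Total H_L = 47.87 + 1.844 = 49.71 m

H_L ≈ 49.7 m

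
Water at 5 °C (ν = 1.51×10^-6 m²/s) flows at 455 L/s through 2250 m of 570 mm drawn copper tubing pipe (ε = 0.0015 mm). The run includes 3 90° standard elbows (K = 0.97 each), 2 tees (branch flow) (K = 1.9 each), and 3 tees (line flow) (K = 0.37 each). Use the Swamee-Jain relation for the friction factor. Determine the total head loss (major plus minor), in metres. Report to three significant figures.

V = 4Q/(πD²) = 1.783 m/s; V²/2g = 0.1620 m
Re = 6.73×10^5, ε/D = 2.63×10^-6 → f = 0.01247 (Swamee-Jain)
Major: h_f = f(L/D)·V²/2g = 0.01247·3947·0.1620 = 7.978 m
Minor: ΣK = 7.82; h_m = ΣK·V²/2g = 1.267 m
Total H_L = 7.978 + 1.267 = 9.246 m

H_L ≈ 9.25 m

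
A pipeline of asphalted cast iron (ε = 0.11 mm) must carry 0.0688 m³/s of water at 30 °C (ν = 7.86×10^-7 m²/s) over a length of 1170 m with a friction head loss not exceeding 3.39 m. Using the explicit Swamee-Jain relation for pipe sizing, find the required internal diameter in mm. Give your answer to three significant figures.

D ≈ 302 mm

Swamee-Jain (Type III): D = 0.66·[ε^1.25·(LQ²/(gh_f))^4.75 + ν·Q^9.4·(L/(gh_f))^5.2]^0.04
LQ²/(gh_f) = 0.1665; L/(gh_f) = 35.18
Term 1 = ε^1.25·(…)^4.75 = 2.26×10^-9; Term 2 = ν·Q^9.4·(…)^5.2 = 1.02×10^-9
D = 0.66·(2.26×10^-9 + 1.02×10^-9)^0.04 = 0.3021 m = 302 mm
Check: V = 0.960 m/s, Re = 3.69×10^5, f = 0.01721, h_f = 3.13 m ≈ 3.39 m ✓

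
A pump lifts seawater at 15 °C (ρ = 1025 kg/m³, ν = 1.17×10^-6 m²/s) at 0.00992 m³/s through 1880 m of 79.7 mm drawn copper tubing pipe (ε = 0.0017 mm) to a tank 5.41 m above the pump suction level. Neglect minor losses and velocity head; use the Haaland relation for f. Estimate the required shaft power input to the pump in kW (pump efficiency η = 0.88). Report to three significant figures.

P_shaft ≈ 9.69 kW

V = 4Q/(πD²) = 1.988 m/s; Re = 1.35×10^5; ε/D = 2.13×10^-5; f = 0.01685
h_f = f(L/D)V²/2g = 80.09 m
Total head H = z + h_f = 5.41 + 80.09 = 85.50 m
P_hyd = ρgQH = 1025·9.81·0.00992·85.50 = 8.528 kW
P_shaft = P_hyd/η = 8.528/0.88 = 9.691 kW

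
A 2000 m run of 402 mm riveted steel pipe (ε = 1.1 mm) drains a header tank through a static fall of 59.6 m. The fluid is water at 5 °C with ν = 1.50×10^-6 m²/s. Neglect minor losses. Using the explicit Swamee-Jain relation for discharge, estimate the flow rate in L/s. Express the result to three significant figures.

Swamee-Jain (Type II): Q = -0.965·√(gD⁵h_f/L)·ln[ε/(3.7D) + √(3.17ν²L/(gD³h_f))]
√(gD⁵h_f/L) = √(9.81·0.402⁵·59.6/2000) = 0.05540
ε/(3.7D) = 7.40×10^-4; √(3.17ν²L/(gD³h_f)) = 1.94×10^-5
Q = -0.965·0.05540·ln(7.589×10^-4) = 0.3840 m³/s
Check: V = 3.03 m/s, Re = 8.11×10^5, f = 0.02576, h_f = 59.8 m ≈ 59.6 m ✓

Q ≈ 384 L/s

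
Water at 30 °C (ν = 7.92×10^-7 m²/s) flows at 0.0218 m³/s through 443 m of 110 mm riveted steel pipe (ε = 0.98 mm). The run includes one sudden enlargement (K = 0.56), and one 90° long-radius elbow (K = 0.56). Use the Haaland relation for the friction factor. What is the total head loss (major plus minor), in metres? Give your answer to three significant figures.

V = 4Q/(πD²) = 2.294 m/s; V²/2g = 0.2682 m
Re = 3.19×10^5, ε/D = 0.00891 → f = 0.03673 (Haaland)
Major: h_f = f(L/D)·V²/2g = 0.03673·4027·0.2682 = 39.67 m
Minor: ΣK = 1.12; h_m = ΣK·V²/2g = 0.3004 m
Total H_L = 39.67 + 0.3004 = 39.97 m

H_L ≈ 40.0 m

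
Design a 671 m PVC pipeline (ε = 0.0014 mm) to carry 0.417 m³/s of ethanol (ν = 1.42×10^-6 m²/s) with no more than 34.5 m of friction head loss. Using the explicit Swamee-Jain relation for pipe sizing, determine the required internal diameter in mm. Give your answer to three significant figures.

Swamee-Jain (Type III): D = 0.66·[ε^1.25·(LQ²/(gh_f))^4.75 + ν·Q^9.4·(L/(gh_f))^5.2]^0.04
LQ²/(gh_f) = 0.3448; L/(gh_f) = 1.983
Term 1 = ε^1.25·(…)^4.75 = 3.06×10^-10; Term 2 = ν·Q^9.4·(…)^5.2 = 1.34×10^-8
D = 0.66·(3.06×10^-10 + 1.34×10^-8)^0.04 = 0.3199 m = 320 mm
Check: V = 5.19 m/s, Re = 1.17×10^6, f = 0.01143, h_f = 32.9 m ≈ 34.5 m ✓

D ≈ 320 mm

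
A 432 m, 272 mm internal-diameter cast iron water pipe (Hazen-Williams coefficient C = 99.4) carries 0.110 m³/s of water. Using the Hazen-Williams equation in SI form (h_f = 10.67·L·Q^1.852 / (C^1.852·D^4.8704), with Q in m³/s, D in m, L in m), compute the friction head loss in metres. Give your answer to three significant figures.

h_f = 10.67·432·0.110^1.852 / (99.4^1.852·0.272^4.8704) = 8.770 m

h_f ≈ 8.77 m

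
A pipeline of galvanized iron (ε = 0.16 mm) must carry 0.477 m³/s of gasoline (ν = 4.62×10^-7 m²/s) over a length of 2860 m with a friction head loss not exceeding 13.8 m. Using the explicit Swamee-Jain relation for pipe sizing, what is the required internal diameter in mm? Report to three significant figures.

D ≈ 577 mm

Swamee-Jain (Type III): D = 0.66·[ε^1.25·(LQ²/(gh_f))^4.75 + ν·Q^9.4·(L/(gh_f))^5.2]^0.04
LQ²/(gh_f) = 4.807; L/(gh_f) = 21.13
Term 1 = ε^1.25·(…)^4.75 = 0.0312; Term 2 = ν·Q^9.4·(…)^5.2 = 0.00340
D = 0.66·(0.0312 + 0.00340)^0.04 = 0.5769 m = 577 mm
Check: V = 1.82 m/s, Re = 2.28×10^6, f = 0.01512, h_f = 12.7 m ≈ 13.8 m ✓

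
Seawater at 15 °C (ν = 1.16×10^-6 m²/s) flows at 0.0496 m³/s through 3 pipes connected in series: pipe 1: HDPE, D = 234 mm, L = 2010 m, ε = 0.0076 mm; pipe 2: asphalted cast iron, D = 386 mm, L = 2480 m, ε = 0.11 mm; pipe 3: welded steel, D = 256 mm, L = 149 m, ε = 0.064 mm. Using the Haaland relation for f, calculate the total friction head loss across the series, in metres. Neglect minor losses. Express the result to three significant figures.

Pipe 1: V = 1.153 m/s, Re = 2.33×10^5, ε/D = 3.25×10^-5, f = 0.01529, h_1 = f(L/D)V²/2g = 8.902 m
Pipe 2: V = 0.4239 m/s, Re = 1.41×10^5, ε/D = 2.85×10^-4, f = 0.01819, h_2 = f(L/D)V²/2g = 1.070 m
Pipe 3: V = 0.9636 m/s, Re = 2.13×10^5, ε/D = 2.50×10^-4, f = 0.01707, h_3 = f(L/D)V²/2g = 0.4702 m
Series → Q common, losses add: H = Σh = 10.44 m

H ≈ 10.4 m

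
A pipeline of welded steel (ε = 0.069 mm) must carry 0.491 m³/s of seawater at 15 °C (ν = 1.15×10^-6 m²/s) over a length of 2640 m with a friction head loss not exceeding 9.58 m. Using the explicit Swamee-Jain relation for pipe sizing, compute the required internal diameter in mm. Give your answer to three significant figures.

Swamee-Jain (Type III): D = 0.66·[ε^1.25·(LQ²/(gh_f))^4.75 + ν·Q^9.4·(L/(gh_f))^5.2]^0.04
LQ²/(gh_f) = 6.772; L/(gh_f) = 28.09
Term 1 = ε^1.25·(…)^4.75 = 0.0555; Term 2 = ν·Q^9.4·(…)^5.2 = 0.0489
D = 0.66·(0.0555 + 0.0489)^0.04 = 0.6030 m = 603 mm
Check: V = 1.72 m/s, Re = 9.02×10^5, f = 0.01383, h_f = 9.12 m ≈ 9.58 m ✓

D ≈ 603 mm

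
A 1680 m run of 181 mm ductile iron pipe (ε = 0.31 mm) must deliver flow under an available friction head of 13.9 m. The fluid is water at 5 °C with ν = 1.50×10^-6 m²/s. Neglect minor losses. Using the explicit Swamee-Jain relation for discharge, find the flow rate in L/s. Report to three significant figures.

Swamee-Jain (Type II): Q = -0.965·√(gD⁵h_f/L)·ln[ε/(3.7D) + √(3.17ν²L/(gD³h_f))]
√(gD⁵h_f/L) = √(9.81·0.181⁵·13.9/1680) = 0.003971
ε/(3.7D) = 4.63×10^-4; √(3.17ν²L/(gD³h_f)) = 1.22×10^-4
Q = -0.965·0.003971·ln(5.846×10^-4) = 0.02853 m³/s
Check: V = 1.11 m/s, Re = 1.34×10^5, f = 0.02411, h_f = 14.0 m ≈ 13.9 m ✓

Q ≈ 28.5 L/s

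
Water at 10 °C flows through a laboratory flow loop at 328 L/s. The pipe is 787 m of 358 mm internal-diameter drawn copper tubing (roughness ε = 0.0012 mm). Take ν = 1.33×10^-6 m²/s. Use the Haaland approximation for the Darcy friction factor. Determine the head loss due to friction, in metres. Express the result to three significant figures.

h_f ≈ 14.2 m

V = 4Q/(πD²) = 4·0.328/(π·0.358²) = 3.259 m/s
Re = VD/ν = 3.259·0.358/1.33×10^-6 = 8.77×10^5 → turbulent
ε/D = 0.0012/358 = 3.35×10^-6
Haaland: f = 0.01190
h_f = f(L/D)V²/(2g) = 0.01190·(787/0.358)·3.259²/(2·9.81) = 14.15 m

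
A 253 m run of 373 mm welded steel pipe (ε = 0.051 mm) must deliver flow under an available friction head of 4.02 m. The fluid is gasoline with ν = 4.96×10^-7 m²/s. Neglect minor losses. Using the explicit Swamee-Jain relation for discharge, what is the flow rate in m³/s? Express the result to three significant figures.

Swamee-Jain (Type II): Q = -0.965·√(gD⁵h_f/L)·ln[ε/(3.7D) + √(3.17ν²L/(gD³h_f))]
√(gD⁵h_f/L) = √(9.81·0.373⁵·4.02/253) = 0.03355
ε/(3.7D) = 3.70×10^-5; √(3.17ν²L/(gD³h_f)) = 9.82×10^-6
Q = -0.965·0.03355·ln(4.677×10^-5) = 0.3228 m³/s
Check: V = 2.95 m/s, Re = 2.22×10^6, f = 0.01341, h_f = 4.04 m ≈ 4.02 m ✓

Q ≈ 0.323 m³/s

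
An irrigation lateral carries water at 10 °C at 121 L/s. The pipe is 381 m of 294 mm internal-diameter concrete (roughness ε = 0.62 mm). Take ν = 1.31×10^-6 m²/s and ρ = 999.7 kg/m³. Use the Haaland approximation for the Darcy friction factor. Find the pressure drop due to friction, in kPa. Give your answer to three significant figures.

V = 4Q/(πD²) = 4·0.121/(π·0.294²) = 1.782 m/s
Re = VD/ν = 1.782·0.294/1.31×10^-6 = 4.00×10^5 → turbulent
ε/D = 0.62/294 = 0.00211
Haaland: f = 0.02419
h_f = f(L/D)V²/(2g) = 0.02419·(381/0.294)·1.782²/(2·9.81) = 5.076 m
Δp = ρg·h_f = 999.7·9.81·5.076 = 49.78 kPa

Δp ≈ 49.8 kPa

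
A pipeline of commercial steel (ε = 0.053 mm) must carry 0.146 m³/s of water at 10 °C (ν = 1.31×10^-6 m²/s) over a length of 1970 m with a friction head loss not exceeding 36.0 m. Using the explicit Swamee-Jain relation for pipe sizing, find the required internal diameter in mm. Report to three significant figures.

D ≈ 275 mm

Swamee-Jain (Type III): D = 0.66·[ε^1.25·(LQ²/(gh_f))^4.75 + ν·Q^9.4·(L/(gh_f))^5.2]^0.04
LQ²/(gh_f) = 0.1189; L/(gh_f) = 5.578
Term 1 = ε^1.25·(…)^4.75 = 1.83×10^-10; Term 2 = ν·Q^9.4·(…)^5.2 = 1.39×10^-10
D = 0.66·(1.83×10^-10 + 1.39×10^-10)^0.04 = 0.2753 m = 275 mm
Check: V = 2.45 m/s, Re = 5.15×10^5, f = 0.01540, h_f = 33.8 m ≈ 36.0 m ✓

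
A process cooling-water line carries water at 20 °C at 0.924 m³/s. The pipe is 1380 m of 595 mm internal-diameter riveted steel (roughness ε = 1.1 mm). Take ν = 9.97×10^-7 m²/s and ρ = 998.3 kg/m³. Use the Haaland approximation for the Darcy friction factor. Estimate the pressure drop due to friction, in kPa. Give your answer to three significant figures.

V = 4Q/(πD²) = 4·0.924/(π·0.595²) = 3.323 m/s
Re = VD/ν = 3.323·0.595/9.97×10^-7 = 1.98×10^6 → turbulent
ε/D = 1.1/595 = 0.00185
Haaland: f = 0.02307
h_f = f(L/D)V²/(2g) = 0.02307·(1380/0.595)·3.323²/(2·9.81) = 30.12 m
Δp = ρg·h_f = 998.3·9.81·30.12 = 295.0 kPa

Δp ≈ 295 kPa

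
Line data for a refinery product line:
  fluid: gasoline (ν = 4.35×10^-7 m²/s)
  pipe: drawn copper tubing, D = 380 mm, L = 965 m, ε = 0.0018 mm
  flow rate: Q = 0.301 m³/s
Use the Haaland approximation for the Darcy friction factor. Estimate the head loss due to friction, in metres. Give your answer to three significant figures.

V = 4Q/(πD²) = 4·0.301/(π·0.380²) = 2.654 m/s
Re = VD/ν = 2.654·0.380/4.35×10^-7 = 2.32×10^6 → turbulent
ε/D = 0.0018/380 = 4.74×10^-6
Haaland: f = 0.01025
h_f = f(L/D)V²/(2g) = 0.01025·(965/0.380)·2.654²/(2·9.81) = 9.349 m

h_f ≈ 9.35 m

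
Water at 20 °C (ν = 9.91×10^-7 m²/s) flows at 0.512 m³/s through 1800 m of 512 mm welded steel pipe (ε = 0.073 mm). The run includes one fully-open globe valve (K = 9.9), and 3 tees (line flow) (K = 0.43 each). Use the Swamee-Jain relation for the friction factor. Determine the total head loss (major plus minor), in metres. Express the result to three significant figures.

H_L ≈ 18.9 m

V = 4Q/(πD²) = 2.487 m/s; V²/2g = 0.3152 m
Re = 1.28×10^6, ε/D = 1.43×10^-4 → f = 0.01387 (Swamee-Jain)
Major: h_f = f(L/D)·V²/2g = 0.01387·3516·0.3152 = 15.37 m
Minor: ΣK = 11.2; h_m = ΣK·V²/2g = 3.527 m
Total H_L = 15.37 + 3.527 = 18.89 m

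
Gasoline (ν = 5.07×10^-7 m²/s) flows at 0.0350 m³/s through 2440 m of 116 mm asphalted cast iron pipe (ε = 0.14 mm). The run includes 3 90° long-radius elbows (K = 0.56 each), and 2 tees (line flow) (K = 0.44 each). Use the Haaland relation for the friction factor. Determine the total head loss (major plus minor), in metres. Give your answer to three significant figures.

H_L ≈ 247 m

V = 4Q/(πD²) = 3.312 m/s; V²/2g = 0.5590 m
Re = 7.58×10^5, ε/D = 0.00121 → f = 0.02091 (Haaland)
Major: h_f = f(L/D)·V²/2g = 0.02091·21034·0.5590 = 245.9 m
Minor: ΣK = 2.56; h_m = ΣK·V²/2g = 1.431 m
Total H_L = 245.9 + 1.431 = 247.3 m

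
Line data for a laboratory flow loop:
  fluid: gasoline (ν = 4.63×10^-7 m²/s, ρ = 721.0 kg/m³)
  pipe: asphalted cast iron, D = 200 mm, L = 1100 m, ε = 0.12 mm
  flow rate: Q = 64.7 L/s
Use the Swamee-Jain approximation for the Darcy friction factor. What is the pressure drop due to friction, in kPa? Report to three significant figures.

Δp ≈ 151 kPa

V = 4Q/(πD²) = 4·0.0647/(π·0.200²) = 2.059 m/s
Re = VD/ν = 2.059·0.200/4.63×10^-7 = 8.90×10^5 → turbulent
ε/D = 0.12/200 = 6.00×10^-4
Swamee-Jain: f = 0.01800
h_f = f(L/D)V²/(2g) = 0.01800·(1100/0.200)·2.059²/(2·9.81) = 21.40 m
Δp = ρg·h_f = 721.0·9.81·21.40 = 151.4 kPa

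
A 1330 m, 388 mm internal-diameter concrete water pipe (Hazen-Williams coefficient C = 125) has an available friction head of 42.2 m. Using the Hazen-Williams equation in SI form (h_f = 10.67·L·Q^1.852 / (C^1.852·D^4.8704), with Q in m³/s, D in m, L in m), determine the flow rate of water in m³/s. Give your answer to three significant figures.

Q ≈ 0.448 m³/s

Rearranging: Q = [h_f·C^1.852·D^4.8704 / (10.67·L)]^(1/1.852)
Q = [42.2·125^1.852·0.388^4.8704 / (10.67·1330)]^0.540 = 0.4480 m³/s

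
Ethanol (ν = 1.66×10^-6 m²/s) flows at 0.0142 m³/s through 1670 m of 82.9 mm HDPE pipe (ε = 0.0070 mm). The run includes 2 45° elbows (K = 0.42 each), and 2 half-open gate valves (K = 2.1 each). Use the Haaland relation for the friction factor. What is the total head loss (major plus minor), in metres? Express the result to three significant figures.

V = 4Q/(πD²) = 2.631 m/s; V²/2g = 0.3528 m
Re = 1.31×10^5, ε/D = 8.44×10^-5 → f = 0.01729 (Haaland)
Major: h_f = f(L/D)·V²/2g = 0.01729·20145·0.3528 = 122.9 m
Minor: ΣK = 5.04; h_m = ΣK·V²/2g = 1.778 m
Total H_L = 122.9 + 1.778 = 124.6 m

H_L ≈ 125 m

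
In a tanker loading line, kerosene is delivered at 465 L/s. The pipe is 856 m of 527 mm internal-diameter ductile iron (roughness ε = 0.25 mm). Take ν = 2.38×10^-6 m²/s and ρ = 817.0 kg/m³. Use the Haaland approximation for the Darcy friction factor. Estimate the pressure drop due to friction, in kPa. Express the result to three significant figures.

Δp ≈ 52.6 kPa

V = 4Q/(πD²) = 4·0.465/(π·0.527²) = 2.132 m/s
Re = VD/ν = 2.132·0.527/2.38×10^-6 = 4.72×10^5 → turbulent
ε/D = 0.25/527 = 4.74×10^-4
Haaland: f = 0.01746
h_f = f(L/D)V²/(2g) = 0.01746·(856/0.527)·2.132²/(2·9.81) = 6.569 m
Δp = ρg·h_f = 817.0·9.81·6.569 = 52.65 kPa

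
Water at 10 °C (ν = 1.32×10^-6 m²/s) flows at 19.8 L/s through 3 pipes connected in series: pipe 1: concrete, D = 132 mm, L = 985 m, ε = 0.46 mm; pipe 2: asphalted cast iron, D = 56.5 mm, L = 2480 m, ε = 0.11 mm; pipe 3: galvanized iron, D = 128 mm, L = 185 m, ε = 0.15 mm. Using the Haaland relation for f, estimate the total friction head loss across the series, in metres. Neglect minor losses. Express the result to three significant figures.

H ≈ 3340 m

Pipe 1: V = 1.447 m/s, Re = 1.45×10^5, ε/D = 0.00348, f = 0.02810, h_1 = f(L/D)V²/2g = 22.38 m
Pipe 2: V = 7.897 m/s, Re = 3.38×10^5, ε/D = 0.00195, f = 0.02378, h_2 = f(L/D)V²/2g = 3318 m
Pipe 3: V = 1.539 m/s, Re = 1.49×10^5, ε/D = 0.00117, f = 0.02192, h_3 = f(L/D)V²/2g = 3.823 m
Series → Q common, losses add: H = Σh = 3344 m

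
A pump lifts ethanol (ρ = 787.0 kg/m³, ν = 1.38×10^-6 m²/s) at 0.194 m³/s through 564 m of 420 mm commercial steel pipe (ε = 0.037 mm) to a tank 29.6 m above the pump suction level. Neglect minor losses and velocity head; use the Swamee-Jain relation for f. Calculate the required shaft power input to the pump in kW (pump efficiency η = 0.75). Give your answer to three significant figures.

V = 4Q/(πD²) = 1.400 m/s; Re = 4.26×10^5; ε/D = 8.81×10^-5; f = 0.01461
h_f = f(L/D)V²/2g = 1.961 m
Total head H = z + h_f = 29.6 + 1.961 = 31.56 m
P_hyd = ρgQH = 787.0·9.81·0.194·31.56 = 47.27 kW
P_shaft = P_hyd/η = 47.27/0.75 = 63.03 kW

P_shaft ≈ 63.0 kW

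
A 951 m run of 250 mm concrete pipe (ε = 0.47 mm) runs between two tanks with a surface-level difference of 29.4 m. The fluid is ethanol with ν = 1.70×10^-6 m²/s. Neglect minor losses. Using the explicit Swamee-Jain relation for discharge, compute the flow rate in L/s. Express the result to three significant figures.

Swamee-Jain (Type II): Q = -0.965·√(gD⁵h_f/L)·ln[ε/(3.7D) + √(3.17ν²L/(gD³h_f))]
√(gD⁵h_f/L) = √(9.81·0.250⁵·29.4/951) = 0.01721
ε/(3.7D) = 5.08×10^-4; √(3.17ν²L/(gD³h_f)) = 4.40×10^-5
Q = -0.965·0.01721·ln(5.521×10^-4) = 0.1246 m³/s
Check: V = 2.54 m/s, Re = 3.73×10^5, f = 0.02368, h_f = 29.6 m ≈ 29.4 m ✓

Q ≈ 125 L/s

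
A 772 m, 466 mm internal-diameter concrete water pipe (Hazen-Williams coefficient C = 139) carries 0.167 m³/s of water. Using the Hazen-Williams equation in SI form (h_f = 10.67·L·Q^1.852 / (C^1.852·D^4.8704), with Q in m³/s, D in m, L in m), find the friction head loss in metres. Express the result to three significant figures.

h_f = 10.67·772·0.167^1.852 / (139^1.852·0.466^4.8704) = 1.326 m

h_f ≈ 1.33 m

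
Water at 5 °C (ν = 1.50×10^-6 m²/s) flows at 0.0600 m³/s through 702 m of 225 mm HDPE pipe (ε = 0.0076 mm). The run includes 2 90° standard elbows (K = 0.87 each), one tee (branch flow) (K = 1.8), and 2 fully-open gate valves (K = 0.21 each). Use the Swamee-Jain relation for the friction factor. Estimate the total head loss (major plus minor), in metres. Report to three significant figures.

H_L ≈ 6.07 m

V = 4Q/(πD²) = 1.509 m/s; V²/2g = 0.1161 m
Re = 2.26×10^5, ε/D = 3.38×10^-5 → f = 0.01549 (Swamee-Jain)
Major: h_f = f(L/D)·V²/2g = 0.01549·3120·0.1161 = 5.610 m
Minor: ΣK = 3.96; h_m = ΣK·V²/2g = 0.4596 m
Total H_L = 5.610 + 0.4596 = 6.070 m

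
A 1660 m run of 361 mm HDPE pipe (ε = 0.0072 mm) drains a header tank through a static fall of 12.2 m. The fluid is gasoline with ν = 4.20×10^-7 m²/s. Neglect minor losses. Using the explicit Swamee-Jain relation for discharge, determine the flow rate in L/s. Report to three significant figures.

Q ≈ 221 L/s

Swamee-Jain (Type II): Q = -0.965·√(gD⁵h_f/L)·ln[ε/(3.7D) + √(3.17ν²L/(gD³h_f))]
√(gD⁵h_f/L) = √(9.81·0.361⁵·12.2/1660) = 0.02102
ε/(3.7D) = 5.39×10^-6; √(3.17ν²L/(gD³h_f)) = 1.28×10^-5
Q = -0.965·0.02102·ln(1.823×10^-5) = 0.2214 m³/s
Check: V = 2.16 m/s, Re = 1.86×10^6, f = 0.01116, h_f = 12.2 m ≈ 12.2 m ✓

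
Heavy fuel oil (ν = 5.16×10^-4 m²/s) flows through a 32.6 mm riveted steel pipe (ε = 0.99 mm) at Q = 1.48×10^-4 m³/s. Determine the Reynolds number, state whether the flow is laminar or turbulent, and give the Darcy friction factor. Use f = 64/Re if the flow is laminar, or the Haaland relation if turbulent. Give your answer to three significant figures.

Re ≈ 11.2; laminar; f = 64/Re ≈ 5.71

V = 4Q/(πD²) = 0.1773 m/s
Re = VD/ν = 0.1773·0.0326/5.16×10^-4 = 11.2
Re < 2300 → laminar → f = 64/Re = 5.713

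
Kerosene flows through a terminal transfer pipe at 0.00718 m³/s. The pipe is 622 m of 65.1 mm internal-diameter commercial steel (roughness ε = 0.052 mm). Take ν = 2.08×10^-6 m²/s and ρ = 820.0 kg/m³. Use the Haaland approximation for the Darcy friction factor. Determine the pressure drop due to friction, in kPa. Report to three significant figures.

Δp ≈ 405 kPa

V = 4Q/(πD²) = 4·0.00718/(π·0.0651²) = 2.157 m/s
Re = VD/ν = 2.157·0.0651/2.08×10^-6 = 6.75×10^4 → turbulent
ε/D = 0.052/65.1 = 7.99×10^-4
Haaland: f = 0.02222
h_f = f(L/D)V²/(2g) = 0.02222·(622/0.0651)·2.157²/(2·9.81) = 50.35 m
Δp = ρg·h_f = 820.0·9.81·50.35 = 405.0 kPa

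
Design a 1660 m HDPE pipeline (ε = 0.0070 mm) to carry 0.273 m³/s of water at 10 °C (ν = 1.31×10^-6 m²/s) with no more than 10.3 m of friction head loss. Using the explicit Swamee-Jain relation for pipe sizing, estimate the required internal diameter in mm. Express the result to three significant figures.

Swamee-Jain (Type III): D = 0.66·[ε^1.25·(LQ²/(gh_f))^4.75 + ν·Q^9.4·(L/(gh_f))^5.2]^0.04
LQ²/(gh_f) = 1.224; L/(gh_f) = 16.43
Term 1 = ε^1.25·(…)^4.75 = 9.42×10^-7; Term 2 = ν·Q^9.4·(…)^5.2 = 1.38×10^-5
D = 0.66·(9.42×10^-7 + 1.38×10^-5)^0.04 = 0.4229 m = 423 mm
Check: V = 1.94 m/s, Re = 6.27×10^5, f = 0.01288, h_f = 9.73 m ≈ 10.3 m ✓

D ≈ 423 mm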